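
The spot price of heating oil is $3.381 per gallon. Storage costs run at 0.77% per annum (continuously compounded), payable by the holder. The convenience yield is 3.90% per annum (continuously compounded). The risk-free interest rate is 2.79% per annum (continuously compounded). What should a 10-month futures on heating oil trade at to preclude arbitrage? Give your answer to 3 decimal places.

$3.371 per gallon

Net carry = r + u − y = 0.0279 + 0.0077 − 0.0390 = -0.0034
F = S·e^((r+u−y)T) = 3.381 · e^(-0.0034 × 10/12) = 3.381 · e^-0.002833
= 3.381 × 0.997171 = $3.371 per gallon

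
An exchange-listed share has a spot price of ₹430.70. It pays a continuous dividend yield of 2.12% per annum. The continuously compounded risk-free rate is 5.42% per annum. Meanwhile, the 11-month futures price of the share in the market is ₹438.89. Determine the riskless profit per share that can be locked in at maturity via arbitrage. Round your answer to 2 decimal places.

₹5.04 per share

Fair futures: F* = S·e^(carry·T), with carry = (r − q) = 0.0542 − 0.0212 = 0.0330
F* = 430.70 · e^(0.0330 × 11/12) = 430.70 · e^0.030250 = 430.70 × 1.030712 = ₹443.9277
Market ₹438.89 < fair ₹443.9277: forward underpriced → reverse cash-and-carry (short spot, go long the forward).
At maturity, profit = |F_mkt − F*| = |438.89 − 443.9277| = ₹5.04 per share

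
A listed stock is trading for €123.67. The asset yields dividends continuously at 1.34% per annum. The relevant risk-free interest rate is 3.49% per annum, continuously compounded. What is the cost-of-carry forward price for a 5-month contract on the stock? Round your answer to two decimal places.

F = S·e^((r − q)T) = 123.67 · e^((0.0349 − 0.0134) × 5/12)
= 123.67 · e^0.008958 = 123.67 × 1.008998
F = €124.78

€124.78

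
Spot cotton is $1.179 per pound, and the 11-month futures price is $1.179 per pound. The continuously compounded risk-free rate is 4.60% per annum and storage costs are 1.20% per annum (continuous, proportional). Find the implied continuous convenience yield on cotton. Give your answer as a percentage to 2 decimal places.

5.80%

F = S·e^((r+u−y)T) ⇒ (r+u−y) = ln(F/S)/T
ln(1.179/1.179) = 0.000000; /T ⇒ 0.000000
y = r + u − ln(F/S)/T = 0.0460 + 0.0120 + 0.000000 = 0.058000
y = 5.80%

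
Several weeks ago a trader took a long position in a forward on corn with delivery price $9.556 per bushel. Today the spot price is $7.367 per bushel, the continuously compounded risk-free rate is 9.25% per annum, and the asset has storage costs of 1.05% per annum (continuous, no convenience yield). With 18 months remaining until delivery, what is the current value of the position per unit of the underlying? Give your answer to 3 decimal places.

Current fair forward for the remaining 18 months: F = S·e^((r + u)·T), (r + u) = 0.0925 + 0.0105 = 0.1030
F = 7.367 · e^(0.1030 × 18/12) = 7.367 × 1.167074 = 8.5978
Value of long forward = (F − K)·e^(−rT) = (8.5978 − 9.556) · e^(−0.0925·18/12)
= -0.9582 × 0.870446 = -0.834

-$0.834 per bushel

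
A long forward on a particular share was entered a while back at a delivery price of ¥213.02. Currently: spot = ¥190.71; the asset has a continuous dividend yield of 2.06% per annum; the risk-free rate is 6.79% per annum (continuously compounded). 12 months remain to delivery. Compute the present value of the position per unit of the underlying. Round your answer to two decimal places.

-¥12.21

Current fair forward for the remaining 12 months: F = S·e^((r − q)·T), (r − q) = 0.0679 − 0.0206 = 0.0473
F = 190.71 · e^(0.0473 × 12/12) = 190.71 × 1.048436 = 199.9472
Value of long forward = (F − K)·e^(−rT) = (199.9472 − 213.02) · e^(−0.0679·12/12)
= -13.0728 × 0.934354 = -12.21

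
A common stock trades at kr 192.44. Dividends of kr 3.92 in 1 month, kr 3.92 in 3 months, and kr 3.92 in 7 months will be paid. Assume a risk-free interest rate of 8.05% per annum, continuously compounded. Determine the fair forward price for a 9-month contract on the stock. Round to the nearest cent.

kr 192.23

PV(dividends) I = 3.92·e^(−0.0805·1/12) + 3.92·e^(−0.0805·3/12) + 3.92·e^(−0.0805·7/12)
I = 3.8938 + 3.8419 + 3.7402 = 11.4759
F = (S − I)·e^(rT) = (192.44 − 11.4759) · e^(0.0805·9/12)
= 180.9641 · e^0.060375 = 180.9641 × 1.062235 = kr 192.23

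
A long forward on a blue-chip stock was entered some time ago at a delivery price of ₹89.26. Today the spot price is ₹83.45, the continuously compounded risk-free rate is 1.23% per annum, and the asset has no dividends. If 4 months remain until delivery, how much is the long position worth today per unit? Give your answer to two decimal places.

Current fair forward for the remaining 4 months: F = S·e^(r·T), r = 0.0123
F = 83.45 · e^(0.0123 × 4/12) = 83.45 × 1.004108 = 83.7928
Value of long forward = (F − K)·e^(−rT) = (83.7928 − 89.26) · e^(−0.0123·4/12)
= -5.4672 × 0.995908 = -5.44

-₹5.44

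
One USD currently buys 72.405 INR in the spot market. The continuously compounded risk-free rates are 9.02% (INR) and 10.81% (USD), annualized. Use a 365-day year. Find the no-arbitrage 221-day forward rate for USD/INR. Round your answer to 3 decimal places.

71.625

F = S·e^((r_INR − r_USD)T) = 72.405 · e^((0.0902 − 0.1081) × 221/365)
= 72.405 · e^-0.010838 = 72.405 × 0.989221
F = 71.625 INR per USD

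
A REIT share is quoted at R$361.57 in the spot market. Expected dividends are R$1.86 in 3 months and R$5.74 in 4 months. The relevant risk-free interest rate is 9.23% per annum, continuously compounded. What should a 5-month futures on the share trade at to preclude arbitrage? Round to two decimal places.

PV(dividends) I = 1.86·e^(−0.0923·3/12) + 5.74·e^(−0.0923·4/12)
I = 1.8176 + 5.5661 = 7.3837
F = (S − I)·e^(rT) = (361.57 − 7.3837) · e^(0.0923·5/12)
= 354.1863 · e^0.038458 = 354.1863 × 1.039207 = R$368.07

R$368.07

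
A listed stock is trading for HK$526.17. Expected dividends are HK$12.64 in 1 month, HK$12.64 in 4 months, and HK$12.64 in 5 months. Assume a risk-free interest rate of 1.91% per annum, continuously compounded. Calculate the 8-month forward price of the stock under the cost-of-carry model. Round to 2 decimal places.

PV(dividends) I = 12.64·e^(−0.0191·1/12) + 12.64·e^(−0.0191·4/12) + 12.64·e^(−0.0191·5/12)
I = 12.6199 + 12.5598 + 12.5398 = 37.7195
F = (S − I)·e^(rT) = (526.17 − 37.7195) · e^(0.0191·8/12)
= 488.4505 · e^0.012733 = 488.4505 × 1.012814 = HK$494.71

HK$494.71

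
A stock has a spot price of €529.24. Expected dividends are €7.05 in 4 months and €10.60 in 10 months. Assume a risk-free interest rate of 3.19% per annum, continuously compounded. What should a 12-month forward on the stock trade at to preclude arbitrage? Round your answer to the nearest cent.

€528.54

PV(dividends) I = 7.05·e^(−0.0319·4/12) + 10.60·e^(−0.0319·10/12)
I = 6.9754 + 10.3219 = 17.2973
F = (S − I)·e^(rT) = (529.24 − 17.2973) · e^(0.0319·12/12)
= 511.9427 · e^0.031900 = 511.9427 × 1.032414 = €528.54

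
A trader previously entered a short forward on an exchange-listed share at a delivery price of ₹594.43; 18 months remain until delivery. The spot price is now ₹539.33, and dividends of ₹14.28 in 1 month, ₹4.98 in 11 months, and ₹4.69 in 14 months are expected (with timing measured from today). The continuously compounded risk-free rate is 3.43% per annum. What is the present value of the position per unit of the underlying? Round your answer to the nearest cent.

₹48.86

PV(remaining dividends) I = 14.28·e^(−0.0343·1/12) + 4.98·e^(−0.0343·11/12) + 4.69·e^(−0.0343·14/12) = 23.5711
Current forward F = (S − I)·e^(rT) = (539.33 − 23.5711)·e^(0.0343·18/12) = 515.7589 × 1.052797 = 542.9894
Value (long) = (F − K)·e^(−rT) = (542.9894 − 594.43) × 0.949851 = -48.8609
Short position value = −(long value) = ₹48.86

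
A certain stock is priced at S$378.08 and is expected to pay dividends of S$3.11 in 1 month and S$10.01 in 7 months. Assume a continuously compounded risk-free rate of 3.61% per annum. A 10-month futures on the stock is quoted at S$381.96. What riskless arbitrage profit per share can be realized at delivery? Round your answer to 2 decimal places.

PV(dividends) I = 3.11·e^(−0.0361·1/12) + 10.01·e^(−0.0361·7/12) = 12.9021
Fair futures F* = (S − I)·e^(rT) = (378.08 − 12.9021)·e^0.030083 = 365.1779 × 1.030540 = 376.3304
Market S$381.96 > fair 376.3304: forward overpriced → cash-and-carry (borrow at r, buy the stock and collect the dividends, short the forward).
Profit at T = |F_mkt − F*| = |381.96 − 376.3304| = S$5.63 per share

S$5.63 per share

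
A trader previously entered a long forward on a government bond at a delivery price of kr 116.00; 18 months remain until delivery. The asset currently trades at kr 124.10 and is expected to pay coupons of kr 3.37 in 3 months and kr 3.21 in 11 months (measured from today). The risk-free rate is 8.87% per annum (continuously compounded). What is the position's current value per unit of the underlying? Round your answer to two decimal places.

PV(remaining coupons) I = 3.37·e^(−0.0887·3/12) + 3.21·e^(−0.0887·11/12) = 6.2554
Current forward F = (S − I)·e^(rT) = (124.10 − 6.2554)·e^(0.0887·18/12) = 117.8446 × 1.142307 = 134.6147
Value (long) = (F − K)·e^(−rT) = (134.6147 − 116.00) × 0.875421 = 16.2957
Value = kr 16.30

kr 16.30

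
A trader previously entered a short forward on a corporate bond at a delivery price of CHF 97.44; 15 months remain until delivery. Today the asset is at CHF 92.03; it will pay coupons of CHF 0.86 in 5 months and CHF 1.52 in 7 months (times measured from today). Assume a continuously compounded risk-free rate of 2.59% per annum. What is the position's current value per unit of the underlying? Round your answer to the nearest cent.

CHF 4.65

PV(remaining coupons) I = 0.86·e^(−0.0259·5/12) + 1.52·e^(−0.0259·7/12) = 2.3480
Current forward F = (S − I)·e^(rT) = (92.03 − 2.3480)·e^(0.0259·15/12) = 89.6820 × 1.032905 = 92.6330
Value (long) = (F − K)·e^(−rT) = (92.6330 − 97.44) × 0.968143 = -4.6539
Short position value = −(long value) = CHF 4.65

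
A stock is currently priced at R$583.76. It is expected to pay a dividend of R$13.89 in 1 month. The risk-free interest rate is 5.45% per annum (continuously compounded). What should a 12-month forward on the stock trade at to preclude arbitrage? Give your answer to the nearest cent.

PV(dividends) I = 13.89·e^(−0.0545·1/12)
I = 13.8271
F = (S − I)·e^(rT) = (583.76 − 13.8271) · e^(0.0545·12/12)
= 569.9329 · e^0.054500 = 569.9329 × 1.056012 = R$601.86

R$601.86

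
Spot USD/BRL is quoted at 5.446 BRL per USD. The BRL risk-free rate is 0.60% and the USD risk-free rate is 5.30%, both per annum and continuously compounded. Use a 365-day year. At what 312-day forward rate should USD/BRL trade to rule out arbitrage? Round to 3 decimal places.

5.232

F = S·e^((r_BRL − r_USD)T) = 5.446 · e^((0.0060 − 0.0530) × 312/365)
= 5.446 · e^-0.040175 = 5.446 × 0.960621
F = 5.232 BRL per USD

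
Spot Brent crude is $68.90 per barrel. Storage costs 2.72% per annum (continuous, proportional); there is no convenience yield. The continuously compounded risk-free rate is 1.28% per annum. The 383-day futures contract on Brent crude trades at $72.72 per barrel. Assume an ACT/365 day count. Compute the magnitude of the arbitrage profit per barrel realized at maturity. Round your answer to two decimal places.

$0.87 per barrel

Fair futures: F* = S·e^(carry·T), with carry = (r + u) = 0.0128 + 0.0272 = 0.0400
F* = 68.90 · e^(0.0400 × 383/365) = 68.90 · e^0.041973 = 68.90 × 1.042866 = $71.8535
Market $72.72 > fair $71.8535: forward overpriced → cash-and-carry (buy spot, short the forward).
At maturity, profit = |F_mkt − F*| = |72.72 − 71.8535| = $0.87 per barrel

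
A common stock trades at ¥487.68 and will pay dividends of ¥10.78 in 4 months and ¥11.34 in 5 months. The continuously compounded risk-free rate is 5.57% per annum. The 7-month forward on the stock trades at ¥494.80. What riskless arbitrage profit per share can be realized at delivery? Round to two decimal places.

¥13.39 per share

PV(dividends) I = 10.78·e^(−0.0557·4/12) + 11.34·e^(−0.0557·5/12) = 21.6615
Fair forward F* = (S − I)·e^(rT) = (487.68 − 21.6615)·e^0.032492 = 466.0185 × 1.033026 = 481.4092
Market ¥494.80 > fair 481.4092: forward overpriced → cash-and-carry (borrow at r, buy the stock and collect the dividends, short the forward).
Profit at T = |F_mkt − F*| = |494.80 − 481.4092| = ¥13.39 per share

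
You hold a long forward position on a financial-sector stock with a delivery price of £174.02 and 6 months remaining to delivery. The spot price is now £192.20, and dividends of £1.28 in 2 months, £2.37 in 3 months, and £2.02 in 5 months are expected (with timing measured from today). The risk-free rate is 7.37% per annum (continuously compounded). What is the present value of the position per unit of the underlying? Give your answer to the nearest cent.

£18.93

PV(remaining dividends) I = 1.28·e^(−0.0737·2/12) + 2.37·e^(−0.0737·3/12) + 2.02·e^(−0.0737·5/12) = 5.5500
Current forward F = (S − I)·e^(rT) = (192.20 − 5.5500)·e^(0.0737·6/12) = 186.6500 × 1.037537 = 193.6563
Value (long) = (F − K)·e^(−rT) = (193.6563 − 174.02) × 0.963821 = 18.9259
Value = £18.93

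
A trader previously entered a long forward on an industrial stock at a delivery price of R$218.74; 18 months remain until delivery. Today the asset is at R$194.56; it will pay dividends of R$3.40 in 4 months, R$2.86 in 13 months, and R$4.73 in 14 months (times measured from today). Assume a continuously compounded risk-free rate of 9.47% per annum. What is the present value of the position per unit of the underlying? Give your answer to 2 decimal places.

-R$5.32

PV(remaining dividends) I = 3.40·e^(−0.0947·4/12) + 2.86·e^(−0.0947·13/12) + 4.73·e^(−0.0947·14/12) = 10.1107
Current forward F = (S − I)·e^(rT) = (194.56 − 10.1107)·e^(0.0947·18/12) = 184.4493 × 1.152634 = 212.6025
Value (long) = (F − K)·e^(−rT) = (212.6025 − 218.74) × 0.867578 = -5.3248
Value = -R$5.32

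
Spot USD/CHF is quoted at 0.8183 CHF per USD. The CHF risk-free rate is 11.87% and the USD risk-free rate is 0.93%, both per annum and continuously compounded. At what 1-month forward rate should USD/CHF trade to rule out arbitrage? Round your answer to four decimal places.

0.8258

F = S·e^((r_CHF − r_USD)T) = 0.8183 · e^((0.1187 − 0.0093) × 1/12)
= 0.8183 · e^0.009117 = 0.8183 × 1.009159
F = 0.8258 CHF per USD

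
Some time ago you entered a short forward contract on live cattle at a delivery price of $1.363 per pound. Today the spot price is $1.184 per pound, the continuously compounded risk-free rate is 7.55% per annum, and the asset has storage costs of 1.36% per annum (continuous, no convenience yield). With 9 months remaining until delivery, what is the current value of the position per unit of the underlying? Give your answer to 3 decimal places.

Current fair forward for the remaining 9 months: F = S·e^((r + u)·T), (r + u) = 0.0755 + 0.0136 = 0.0891
F = 1.184 · e^(0.0891 × 9/12) = 1.184 × 1.069108 = 1.2658
Value of long forward = (F − K)·e^(−rT) = (1.2658 − 1.363) · e^(−0.0755·9/12)
= -0.0972 × 0.944948 = -0.092
Short position value = −(long value) = $0.092

$0.092 per pound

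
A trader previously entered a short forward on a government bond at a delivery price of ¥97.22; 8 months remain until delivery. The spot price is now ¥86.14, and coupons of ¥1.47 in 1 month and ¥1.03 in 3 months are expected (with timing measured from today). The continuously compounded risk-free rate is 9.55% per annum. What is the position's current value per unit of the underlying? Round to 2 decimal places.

¥7.55

PV(remaining coupons) I = 1.47·e^(−0.0955·1/12) + 1.03·e^(−0.0955·3/12) = 2.4640
Current forward F = (S − I)·e^(rT) = (86.14 − 2.4640)·e^(0.0955·8/12) = 83.6760 × 1.065737 = 89.1766
Value (long) = (F − K)·e^(−rT) = (89.1766 − 97.22) × 0.938318 = -7.5473
Short position value = −(long value) = ¥7.55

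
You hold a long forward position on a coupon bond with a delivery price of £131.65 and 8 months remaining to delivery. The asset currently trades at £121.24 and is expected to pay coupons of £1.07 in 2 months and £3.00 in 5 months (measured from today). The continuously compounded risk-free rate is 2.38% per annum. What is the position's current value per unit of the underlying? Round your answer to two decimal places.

-£12.37

PV(remaining coupons) I = 1.07·e^(−0.0238·2/12) + 3.00·e^(−0.0238·5/12) = 4.0362
Current forward F = (S − I)·e^(rT) = (121.24 − 4.0362)·e^(0.0238·8/12) = 117.2038 × 1.015993 = 119.0782
Value (long) = (F − K)·e^(−rT) = (119.0782 − 131.65) × 0.984259 = -12.3739
Value = -£12.37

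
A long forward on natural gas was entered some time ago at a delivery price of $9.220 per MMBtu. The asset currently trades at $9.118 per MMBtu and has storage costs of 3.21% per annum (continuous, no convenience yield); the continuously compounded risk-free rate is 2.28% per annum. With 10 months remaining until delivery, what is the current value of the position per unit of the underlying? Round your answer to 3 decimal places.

$0.319 per MMBtu

Current fair forward for the remaining 10 months: F = S·e^((r + u)·T), (r + u) = 0.0228 + 0.0321 = 0.0549
F = 9.118 · e^(0.0549 × 10/12) = 9.118 × 1.046813 = 9.5448
Value of long forward = (F − K)·e^(−rT) = (9.5448 − 9.220) · e^(−0.0228·10/12)
= 0.3248 × 0.981179 = 0.319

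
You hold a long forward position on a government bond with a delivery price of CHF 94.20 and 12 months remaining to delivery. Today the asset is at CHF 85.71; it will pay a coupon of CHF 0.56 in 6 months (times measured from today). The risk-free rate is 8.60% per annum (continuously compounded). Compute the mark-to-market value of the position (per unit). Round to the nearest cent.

-CHF 1.26

PV(remaining coupons) I = 0.56·e^(−0.0860·6/12) = 0.5364
Current forward F = (S − I)·e^(rT) = (85.71 − 0.5364)·e^(0.0860·12/12) = 85.1736 × 1.089806 = 92.8227
Value (long) = (F − K)·e^(−rT) = (92.8227 − 94.20) × 0.917594 = -1.2638
Value = -CHF 1.26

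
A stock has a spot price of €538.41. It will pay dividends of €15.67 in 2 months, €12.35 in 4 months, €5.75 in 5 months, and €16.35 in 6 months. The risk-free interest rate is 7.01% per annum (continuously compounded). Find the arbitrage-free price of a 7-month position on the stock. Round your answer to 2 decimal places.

€509.92

PV(dividends) I = 15.67·e^(−0.0701·2/12) + 12.35·e^(−0.0701·4/12) + 5.75·e^(−0.0701·5/12) + 16.35·e^(−0.0701·6/12)
I = 15.4880 + 12.0648 + 5.5845 + 15.7869 = 48.9242
F = (S − I)·e^(rT) = (538.41 − 48.9242) · e^(0.0701·7/12)
= 489.4858 · e^0.040892 = 489.4858 × 1.041740 = €509.92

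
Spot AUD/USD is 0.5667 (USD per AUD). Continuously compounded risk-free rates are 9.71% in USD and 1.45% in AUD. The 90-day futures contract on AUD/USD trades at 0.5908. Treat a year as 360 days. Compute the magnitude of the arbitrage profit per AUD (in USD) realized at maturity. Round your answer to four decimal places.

Fair futures: F* = S·e^(carry·T), with carry = (r_USD − r_AUD) = 0.0971 − 0.0145 = 0.0826
F* = 0.5667 · e^(0.0826 × 90/360) = 0.5667 · e^0.020650 = 0.5667 × 1.020865 = 0.5785
Market 0.5908 > fair 0.5785: forward overpriced → cash-and-carry (buy spot, short the forward).
At maturity, profit = |F_mkt − F*| = |0.5908 − 0.5785| = 0.0123 per AUD (in USD)

0.0123 per AUD (in USD)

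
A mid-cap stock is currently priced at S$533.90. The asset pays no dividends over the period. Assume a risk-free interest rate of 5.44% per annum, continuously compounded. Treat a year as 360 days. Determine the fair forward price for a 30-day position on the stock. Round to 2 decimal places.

S$536.33

F = S·e^(rT) = 533.90 · e^(0.0544 × 30/360)
= 533.90 · e^0.004533 = 533.90 × 1.004543
F = S$536.33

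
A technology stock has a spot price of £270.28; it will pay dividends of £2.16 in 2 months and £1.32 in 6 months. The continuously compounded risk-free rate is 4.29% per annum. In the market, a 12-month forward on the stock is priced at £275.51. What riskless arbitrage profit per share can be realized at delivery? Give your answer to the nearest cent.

PV(dividends) I = 2.16·e^(−0.0429·2/12) + 1.32·e^(−0.0429·6/12) = 3.4366
Fair forward F* = (S − I)·e^(rT) = (270.28 − 3.4366)·e^0.042900 = 266.8434 × 1.043834 = 278.5402
Market £275.51 < fair 278.5402: forward underpriced → reverse cash-and-carry (short the stock, invest proceeds at r, pay the dividends, go long the forward).
Profit at T = |F_mkt − F*| = |275.51 − 278.5402| = £3.03 per share

£3.03 per share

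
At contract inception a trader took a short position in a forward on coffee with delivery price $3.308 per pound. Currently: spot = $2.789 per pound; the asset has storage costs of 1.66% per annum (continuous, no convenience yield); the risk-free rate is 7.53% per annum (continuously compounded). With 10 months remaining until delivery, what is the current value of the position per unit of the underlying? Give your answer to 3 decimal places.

$0.279 per pound

Current fair forward for the remaining 10 months: F = S·e^((r + u)·T), (r + u) = 0.0753 + 0.0166 = 0.0919
F = 2.789 · e^(0.0919 × 10/12) = 2.789 × 1.079592 = 3.0110
Value of long forward = (F − K)·e^(−rT) = (3.0110 − 3.308) · e^(−0.0753·10/12)
= -0.2970 × 0.939178 = -0.279
Short position value = −(long value) = $0.279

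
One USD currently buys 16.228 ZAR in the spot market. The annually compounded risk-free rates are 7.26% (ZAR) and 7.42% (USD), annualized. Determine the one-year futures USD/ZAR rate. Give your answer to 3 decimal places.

16.204

By covered interest parity, F = S · (1+r_ZAR)^T / (1+r_USD)^T
= 16.228 × 1.072600 / 1.074200 = 16.228 × 0.998511
F = 16.204 ZAR per USD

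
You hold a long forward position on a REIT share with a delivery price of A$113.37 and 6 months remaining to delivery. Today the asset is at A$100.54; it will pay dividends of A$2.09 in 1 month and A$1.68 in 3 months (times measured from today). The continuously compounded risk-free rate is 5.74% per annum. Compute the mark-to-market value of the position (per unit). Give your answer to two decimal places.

-A$13.36

PV(remaining dividends) I = 2.09·e^(−0.0574·1/12) + 1.68·e^(−0.0574·3/12) = 3.7361
Current forward F = (S − I)·e^(rT) = (100.54 − 3.7361)·e^(0.0574·6/12) = 96.8039 × 1.029116 = 99.6224
Value (long) = (F − K)·e^(−rT) = (99.6224 − 113.37) × 0.971708 = -13.3587
Value = -A$13.36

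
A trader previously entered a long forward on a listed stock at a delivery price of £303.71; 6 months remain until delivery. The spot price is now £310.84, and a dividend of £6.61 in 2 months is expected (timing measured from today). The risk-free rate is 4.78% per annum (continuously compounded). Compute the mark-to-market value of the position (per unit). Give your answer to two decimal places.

PV(remaining dividends) I = 6.61·e^(−0.0478·2/12) = 6.5575
Current forward F = (S − I)·e^(rT) = (310.84 − 6.5575)·e^(0.0478·6/12) = 304.2825 × 1.024188 = 311.6425
Value (long) = (F − K)·e^(−rT) = (311.6425 − 303.71) × 0.976383 = 7.7452
Value = £7.75

£7.75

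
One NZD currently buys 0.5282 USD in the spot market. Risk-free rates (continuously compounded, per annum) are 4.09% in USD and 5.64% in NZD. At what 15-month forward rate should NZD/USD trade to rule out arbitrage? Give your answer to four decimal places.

0.5181

F = S·e^((r_USD − r_NZD)T) = 0.5282 · e^((0.0409 − 0.0564) × 15/12)
= 0.5282 · e^-0.019375 = 0.5282 × 0.980811
F = 0.5181 USD per NZD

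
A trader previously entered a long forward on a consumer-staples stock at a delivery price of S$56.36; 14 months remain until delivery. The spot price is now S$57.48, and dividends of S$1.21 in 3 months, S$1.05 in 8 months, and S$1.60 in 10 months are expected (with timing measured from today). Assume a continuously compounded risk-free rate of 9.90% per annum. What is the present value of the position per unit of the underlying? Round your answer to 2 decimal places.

S$3.63

PV(remaining dividends) I = 1.21·e^(−0.0990·3/12) + 1.05·e^(−0.0990·8/12) + 1.60·e^(−0.0990·10/12) = 3.6367
Current forward F = (S − I)·e^(rT) = (57.48 − 3.6367)·e^(0.0990·14/12) = 53.8433 × 1.122435 = 60.4356
Value (long) = (F − K)·e^(−rT) = (60.4356 − 56.36) × 0.890921 = 3.6310
Value = S$3.63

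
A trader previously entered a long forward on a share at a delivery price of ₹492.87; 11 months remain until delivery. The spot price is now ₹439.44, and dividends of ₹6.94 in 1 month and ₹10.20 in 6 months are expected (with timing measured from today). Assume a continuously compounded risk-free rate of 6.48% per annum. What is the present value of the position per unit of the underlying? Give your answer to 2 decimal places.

PV(remaining dividends) I = 6.94·e^(−0.0648·1/12) + 10.20·e^(−0.0648·6/12) = 16.7774
Current forward F = (S − I)·e^(rT) = (439.44 − 16.7774)·e^(0.0648·11/12) = 422.6626 × 1.061200 = 448.5296
Value (long) = (F − K)·e^(−rT) = (448.5296 − 492.87) × 0.942330 = -41.7833
Value = -₹41.78

-₹41.78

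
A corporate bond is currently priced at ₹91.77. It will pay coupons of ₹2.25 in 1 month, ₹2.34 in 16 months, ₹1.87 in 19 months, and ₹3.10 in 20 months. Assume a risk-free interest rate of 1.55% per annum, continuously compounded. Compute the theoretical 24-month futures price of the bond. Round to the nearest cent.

PV(coupons) I = 2.25·e^(−0.0155·1/12) + 2.34·e^(−0.0155·16/12) + 1.87·e^(−0.0155·19/12) + 3.10·e^(−0.0155·20/12)
I = 2.2471 + 2.2921 + 1.8247 + 3.0209 = 9.3848
F = (S − I)·e^(rT) = (91.77 − 9.3848) · e^(0.0155·24/12)
= 82.3852 · e^0.031000 = 82.3852 × 1.031486 = ₹84.98

₹84.98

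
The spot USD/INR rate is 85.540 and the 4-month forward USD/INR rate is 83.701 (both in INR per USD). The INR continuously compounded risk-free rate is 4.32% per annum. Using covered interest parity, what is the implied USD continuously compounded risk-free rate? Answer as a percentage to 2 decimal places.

F = S·e^((r_INR − r_USD)T) ⇒ r_USD = r_INR − ln(F/S)/T
ln(83.701/85.540) = -0.021733; /(4/12) = -0.065199
r_USD = 0.0432 + 0.065199 = 0.108399
r_USD = 10.84%

10.84%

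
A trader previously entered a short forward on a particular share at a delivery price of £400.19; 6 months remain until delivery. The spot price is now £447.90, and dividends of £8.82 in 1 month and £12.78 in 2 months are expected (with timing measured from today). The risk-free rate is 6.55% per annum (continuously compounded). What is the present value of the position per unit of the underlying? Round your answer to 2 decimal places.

PV(remaining dividends) I = 8.82·e^(−0.0655·1/12) + 12.78·e^(−0.0655·2/12) = 21.4132
Current forward F = (S − I)·e^(rT) = (447.90 − 21.4132)·e^(0.0655·6/12) = 426.4868 × 1.033292 = 440.6854
Value (long) = (F − K)·e^(−rT) = (440.6854 − 400.19) × 0.967780 = 39.1906
Short position value = −(long value) = -£39.19

-£39.19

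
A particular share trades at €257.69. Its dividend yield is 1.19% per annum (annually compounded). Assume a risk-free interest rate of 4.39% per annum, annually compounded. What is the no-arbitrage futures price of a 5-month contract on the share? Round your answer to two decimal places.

F = S · (1+r)^T / (1+q)^T
= 257.69 × 1.018063 / 1.004941 = 257.69 × 1.013057
F = €261.05

€261.05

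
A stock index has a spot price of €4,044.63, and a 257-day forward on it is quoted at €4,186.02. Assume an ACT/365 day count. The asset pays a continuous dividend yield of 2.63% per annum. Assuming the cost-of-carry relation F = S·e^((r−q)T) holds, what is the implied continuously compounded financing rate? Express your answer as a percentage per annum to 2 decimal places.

From F = S·e^((r−q)T): (r − q) = ln(F/S)/T
ln(4186.02/4044.63) = ln(1.034957) = 0.034360
(r − q) = 0.034360 / (257/365) = 0.048799
r = ln(F/S)/T + q = 0.048799 + 0.0263 = 0.075099
r = 7.51%

7.51%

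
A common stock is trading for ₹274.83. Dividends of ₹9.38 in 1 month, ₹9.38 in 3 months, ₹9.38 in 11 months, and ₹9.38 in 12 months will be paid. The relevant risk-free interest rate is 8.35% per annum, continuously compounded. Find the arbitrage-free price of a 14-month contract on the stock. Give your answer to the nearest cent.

PV(dividends) I = 9.38·e^(−0.0835·1/12) + 9.38·e^(−0.0835·3/12) + 9.38·e^(−0.0835·11/12) + 9.38·e^(−0.0835·12/12)
I = 9.3150 + 9.1862 + 8.6888 + 8.6286 = 35.8186
F = (S − I)·e^(rT) = (274.83 − 35.8186) · e^(0.0835·14/12)
= 239.0114 · e^0.097417 = 239.0114 × 1.102320 = ₹263.47

₹263.47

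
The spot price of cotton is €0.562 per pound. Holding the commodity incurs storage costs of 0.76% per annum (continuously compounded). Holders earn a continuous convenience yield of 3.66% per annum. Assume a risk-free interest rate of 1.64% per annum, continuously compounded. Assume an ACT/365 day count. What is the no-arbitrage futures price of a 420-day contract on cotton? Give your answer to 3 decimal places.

Net carry = r + u − y = 0.0164 + 0.0076 − 0.0366 = -0.0126
F = S·e^((r+u−y)T) = 0.562 · e^(-0.0126 × 420/365) = 0.562 · e^-0.014499
= 0.562 × 0.985606 = €0.554 per pound

€0.554 per pound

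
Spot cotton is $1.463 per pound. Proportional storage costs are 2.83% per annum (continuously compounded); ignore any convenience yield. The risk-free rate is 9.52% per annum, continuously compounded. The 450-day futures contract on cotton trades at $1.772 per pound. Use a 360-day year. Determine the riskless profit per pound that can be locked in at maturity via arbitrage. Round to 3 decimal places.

Fair futures: F* = S·e^(carry·T), with carry = (r + u) = 0.0952 + 0.0283 = 0.1235
F* = 1.463 · e^(0.1235 × 450/360) = 1.463 · e^0.154375 = 1.463 × 1.166928 = $1.7072
Market $1.772 > fair $1.7072: forward overpriced → cash-and-carry (buy spot, short the forward).
At maturity, profit = |F_mkt − F*| = |1.772 − 1.7072| = $0.065 per pound

$0.065 per pound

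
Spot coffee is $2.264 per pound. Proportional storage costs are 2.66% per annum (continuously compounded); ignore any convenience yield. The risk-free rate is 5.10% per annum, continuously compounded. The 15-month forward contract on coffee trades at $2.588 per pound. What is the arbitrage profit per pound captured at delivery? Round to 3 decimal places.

Fair forward: F* = S·e^(carry·T), with carry = (r + u) = 0.0510 + 0.0266 = 0.0776
F* = 2.264 · e^(0.0776 × 15/12) = 2.264 · e^0.097000 = 2.264 × 1.101860 = $2.4946
Market $2.588 > fair $2.4946: forward overpriced → cash-and-carry (buy spot, short the forward).
At maturity, profit = |F_mkt − F*| = |2.588 − 2.4946| = $0.093 per pound

$0.093 per pound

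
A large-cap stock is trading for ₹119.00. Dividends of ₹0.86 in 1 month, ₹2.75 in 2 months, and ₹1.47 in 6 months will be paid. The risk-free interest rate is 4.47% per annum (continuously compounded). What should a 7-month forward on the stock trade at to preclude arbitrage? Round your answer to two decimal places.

₹116.99

PV(dividends) I = 0.86·e^(−0.0447·1/12) + 2.75·e^(−0.0447·2/12) + 1.47·e^(−0.0447·6/12)
I = 0.8568 + 2.7296 + 1.4375 = 5.0239
F = (S − I)·e^(rT) = (119.00 − 5.0239) · e^(0.0447·7/12)
= 113.9761 · e^0.026075 = 113.9761 × 1.026418 = ₹116.99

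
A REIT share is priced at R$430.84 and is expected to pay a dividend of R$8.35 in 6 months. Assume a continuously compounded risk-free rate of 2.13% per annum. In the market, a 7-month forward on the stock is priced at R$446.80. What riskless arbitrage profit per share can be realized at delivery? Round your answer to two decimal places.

PV(dividends) I = 8.35·e^(−0.0213·6/12) = 8.2615
Fair forward F* = (S − I)·e^(rT) = (430.84 − 8.2615)·e^0.012425 = 422.5785 × 1.012503 = 427.8620
Market R$446.80 > fair 427.8620: forward overpriced → cash-and-carry (borrow at r, buy the stock and collect the dividends, short the forward).
Profit at T = |F_mkt − F*| = |446.80 − 427.8620| = R$18.94 per share

R$18.94 per share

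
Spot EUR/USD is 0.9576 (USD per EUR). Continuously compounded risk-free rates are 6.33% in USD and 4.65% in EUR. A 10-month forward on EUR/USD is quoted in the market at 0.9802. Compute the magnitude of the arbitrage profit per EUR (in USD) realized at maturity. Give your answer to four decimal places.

Fair forward: F* = S·e^(carry·T), with carry = (r_USD − r_EUR) = 0.0633 − 0.0465 = 0.0168
F* = 0.9576 · e^(0.0168 × 10/12) = 0.9576 · e^0.014000 = 0.9576 × 1.014098 = 0.9711
Market 0.9802 > fair 0.9711: forward overpriced → cash-and-carry (buy spot, short the forward).
At maturity, profit = |F_mkt − F*| = |0.9802 − 0.9711| = 0.0091 per EUR (in USD)

0.0091 per EUR (in USD)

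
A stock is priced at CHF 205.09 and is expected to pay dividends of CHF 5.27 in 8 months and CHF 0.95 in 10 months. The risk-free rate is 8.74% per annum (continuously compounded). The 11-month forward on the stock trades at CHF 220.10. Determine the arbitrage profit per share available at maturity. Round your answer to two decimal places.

PV(dividends) I = 5.27·e^(−0.0874·8/12) + 0.95·e^(−0.0874·10/12) = 5.8550
Fair forward F* = (S − I)·e^(rT) = (205.09 − 5.8550)·e^0.080117 = 199.2350 × 1.083414 = 215.8540
Market CHF 220.10 > fair 215.8540: forward overpriced → cash-and-carry (borrow at r, buy the stock and collect the dividends, short the forward).
Profit at T = |F_mkt − F*| = |220.10 − 215.8540| = CHF 4.25 per share

CHF 4.25 per share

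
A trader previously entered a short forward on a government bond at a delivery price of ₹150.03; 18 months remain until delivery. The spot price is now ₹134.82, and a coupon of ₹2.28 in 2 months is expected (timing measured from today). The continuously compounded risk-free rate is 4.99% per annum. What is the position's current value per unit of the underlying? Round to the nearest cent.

₹6.65

PV(remaining coupons) I = 2.28·e^(−0.0499·2/12) = 2.2611
Current forward F = (S − I)·e^(rT) = (134.82 − 2.2611)·e^(0.0499·18/12) = 132.5589 × 1.077722 = 142.8616
Value (long) = (F − K)·e^(−rT) = (142.8616 − 150.03) × 0.927883 = -6.6514
Short position value = −(long value) = ₹6.65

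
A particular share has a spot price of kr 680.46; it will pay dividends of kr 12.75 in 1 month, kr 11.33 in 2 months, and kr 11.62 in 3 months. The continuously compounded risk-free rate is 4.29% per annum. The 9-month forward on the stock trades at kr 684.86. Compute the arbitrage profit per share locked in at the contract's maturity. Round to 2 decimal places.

PV(dividends) I = 12.75·e^(−0.0429·1/12) + 11.33·e^(−0.0429·2/12) + 11.62·e^(−0.0429·3/12) = 35.4498
Fair forward F* = (S − I)·e^(rT) = (680.46 − 35.4498)·e^0.032175 = 645.0102 × 1.032698 = 666.1007
Market kr 684.86 > fair 666.1007: forward overpriced → cash-and-carry (borrow at r, buy the stock and collect the dividends, short the forward).
Profit at T = |F_mkt − F*| = |684.86 − 666.1007| = kr 18.76 per share

kr 18.76 per share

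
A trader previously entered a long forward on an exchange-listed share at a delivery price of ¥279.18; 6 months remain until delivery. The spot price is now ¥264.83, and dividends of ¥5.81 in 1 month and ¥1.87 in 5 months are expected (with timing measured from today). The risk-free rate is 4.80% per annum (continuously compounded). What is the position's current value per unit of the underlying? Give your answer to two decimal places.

-¥15.35

PV(remaining dividends) I = 5.81·e^(−0.0480·1/12) + 1.87·e^(−0.0480·5/12) = 7.6198
Current forward F = (S − I)·e^(rT) = (264.83 − 7.6198)·e^(0.0480·6/12) = 257.2102 × 1.024290 = 263.4578
Value (long) = (F − K)·e^(−rT) = (263.4578 − 279.18) × 0.976286 = -15.3494
Value = -¥15.35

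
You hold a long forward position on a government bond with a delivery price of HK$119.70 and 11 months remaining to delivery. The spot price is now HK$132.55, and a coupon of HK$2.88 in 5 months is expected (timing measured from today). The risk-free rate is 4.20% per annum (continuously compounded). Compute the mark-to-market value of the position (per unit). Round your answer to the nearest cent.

PV(remaining coupons) I = 2.88·e^(−0.0420·5/12) = 2.8300
Current forward F = (S − I)·e^(rT) = (132.55 − 2.8300)·e^(0.0420·11/12) = 129.7200 × 1.039251 = 134.8116
Value (long) = (F − K)·e^(−rT) = (134.8116 − 119.70) × 0.962232 = 14.5409
Value = HK$14.54

HK$14.54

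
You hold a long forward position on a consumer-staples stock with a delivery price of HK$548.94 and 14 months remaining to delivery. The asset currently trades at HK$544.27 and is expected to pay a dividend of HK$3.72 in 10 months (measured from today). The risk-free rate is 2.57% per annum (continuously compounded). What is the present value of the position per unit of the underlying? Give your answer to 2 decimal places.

PV(remaining dividends) I = 3.72·e^(−0.0257·10/12) = 3.6412
Current forward F = (S − I)·e^(rT) = (544.27 − 3.6412)·e^(0.0257·14/12) = 540.6288 × 1.030437 = 557.0839
Value (long) = (F − K)·e^(−rT) = (557.0839 − 548.94) × 0.970462 = 7.9033
Value = HK$7.90

HK$7.90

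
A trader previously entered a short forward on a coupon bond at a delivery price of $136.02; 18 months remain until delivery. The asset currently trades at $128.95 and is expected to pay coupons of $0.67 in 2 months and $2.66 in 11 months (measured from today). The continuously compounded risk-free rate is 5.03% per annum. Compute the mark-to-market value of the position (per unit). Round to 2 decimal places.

$0.39

PV(remaining coupons) I = 0.67·e^(−0.0503·2/12) + 2.66·e^(−0.0503·11/12) = 3.2045
Current forward F = (S − I)·e^(rT) = (128.95 − 3.2045)·e^(0.0503·18/12) = 125.7455 × 1.078369 = 135.6000
Value (long) = (F − K)·e^(−rT) = (135.6000 − 136.02) × 0.927326 = -0.3895
Short position value = −(long value) = $0.39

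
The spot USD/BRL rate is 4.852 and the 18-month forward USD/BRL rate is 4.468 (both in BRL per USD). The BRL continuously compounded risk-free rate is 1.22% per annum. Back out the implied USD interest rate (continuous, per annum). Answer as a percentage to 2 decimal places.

6.72%

F = S·e^((r_BRL − r_USD)T) ⇒ r_USD = r_BRL − ln(F/S)/T
ln(4.468/4.852) = -0.082450; /(18/12) = -0.054967
r_USD = 0.0122 + 0.054967 = 0.067167
r_USD = 6.72%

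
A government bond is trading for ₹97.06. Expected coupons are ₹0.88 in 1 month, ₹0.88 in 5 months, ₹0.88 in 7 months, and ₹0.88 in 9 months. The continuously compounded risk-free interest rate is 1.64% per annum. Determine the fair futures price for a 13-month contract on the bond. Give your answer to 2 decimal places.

PV(coupons) I = 0.88·e^(−0.0164·1/12) + 0.88·e^(−0.0164·5/12) + 0.88·e^(−0.0164·7/12) + 0.88·e^(−0.0164·9/12)
I = 0.8788 + 0.8740 + 0.8716 + 0.8692 = 3.4936
F = (S − I)·e^(rT) = (97.06 − 3.4936) · e^(0.0164·13/12)
= 93.5664 · e^0.017767 = 93.5664 × 1.017926 = ₹95.24

₹95.24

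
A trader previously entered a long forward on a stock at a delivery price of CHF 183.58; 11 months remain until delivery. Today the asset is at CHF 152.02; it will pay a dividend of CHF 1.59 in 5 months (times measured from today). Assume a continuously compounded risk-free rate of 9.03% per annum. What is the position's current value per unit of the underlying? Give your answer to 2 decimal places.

PV(remaining dividends) I = 1.59·e^(−0.0903·5/12) = 1.5313
Current forward F = (S − I)·e^(rT) = (152.02 − 1.5313)·e^(0.0903·11/12) = 150.4887 × 1.086297 = 163.4754
Value (long) = (F − K)·e^(−rT) = (163.4754 − 183.58) × 0.920558 = -18.5075
Value = -CHF 18.51

-CHF 18.51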